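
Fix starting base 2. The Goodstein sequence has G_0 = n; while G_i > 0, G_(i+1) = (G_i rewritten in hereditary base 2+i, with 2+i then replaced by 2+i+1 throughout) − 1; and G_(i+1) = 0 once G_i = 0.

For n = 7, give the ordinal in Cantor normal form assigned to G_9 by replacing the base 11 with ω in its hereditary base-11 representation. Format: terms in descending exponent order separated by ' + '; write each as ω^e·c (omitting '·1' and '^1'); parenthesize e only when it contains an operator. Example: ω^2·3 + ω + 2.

G_0=7  [base 2] 2^2 + 2 + 1  →[2↦3]→  3^3 + 3 + 1 = 31  −1 ⇒ G_1=30
G_1=30  [base 3] 3^3 + 3  →[3↦4]→  4^4 + 4 = 260  −1 ⇒ G_2=259
G_2=259  [base 4] 4^4 + 3  →[4↦5]→  5^5 + 3 = 3128  −1 ⇒ G_3=3127
G_3=3127  [base 5] 5^5 + 2  →[5↦6]→  6^6 + 2 = 46658  −1 ⇒ G_4=46657
G_4=46657  [base 6] 6^6 + 1  →[6↦7]→  7^7 + 1 = 823544  −1 ⇒ G_5=823543
G_5=823543  [base 7] 7^7  →[7↦8]→  8^8 = 16777216  −1 ⇒ G_6=16777215
G_6=16777215  [base 8] 7·8^7 + 7·8^6 + 7·8^5 + 7·8^4 + 7·8^3 + 7·8^2 + 7·8 + 7  →[8↦9]→  7·9^7 + 7·9^6 + 7·9^5 + 7·9^4 + 7·9^3 + 7·9^2 + 7·9 + 7 = 37665880  −1 ⇒ G_7=37665879
G_7=37665879  [base 9] 7·9^7 + 7·9^6 + 7·9^5 + 7·9^4 + 7·9^3 + 7·9^2 + 7·9 + 6  →[9↦10]→  7·10^7 + 7·10^6 + 7·10^5 + 7·10^4 + 7·10^3 + 7·10^2 + 7·10 + 6 = 77777776  −1 ⇒ G_8=77777775
G_8=77777775  [base 10] 7·10^7 + 7·10^6 + 7·10^5 + 7·10^4 + 7·10^3 + 7·10^2 + 7·10 + 5  →[10↦11]→  7·11^7 + 7·11^6 + 7·11^5 + 7·11^4 + 7·11^3 + 7·11^2 + 7·11 + 5 = 150051214  −1 ⇒ G_9=150051213

ω^7·7 + ω^6·7 + ω^5·7 + ω^4·7 + ω^3·7 + ω^2·7 + ω·7 + 4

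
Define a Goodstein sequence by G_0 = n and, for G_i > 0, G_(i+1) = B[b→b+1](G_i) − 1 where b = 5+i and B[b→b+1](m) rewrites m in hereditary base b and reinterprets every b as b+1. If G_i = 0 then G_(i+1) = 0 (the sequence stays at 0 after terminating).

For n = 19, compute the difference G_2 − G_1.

i=0: 19 = 3·5 + 4 (b=5); 5→6: 3·6 + 4 = 22; 22−1 = 21
i=1: 21 = 3·6 + 3 (b=6); 6→7: 3·7 + 3 = 24; 24−1 = 23

2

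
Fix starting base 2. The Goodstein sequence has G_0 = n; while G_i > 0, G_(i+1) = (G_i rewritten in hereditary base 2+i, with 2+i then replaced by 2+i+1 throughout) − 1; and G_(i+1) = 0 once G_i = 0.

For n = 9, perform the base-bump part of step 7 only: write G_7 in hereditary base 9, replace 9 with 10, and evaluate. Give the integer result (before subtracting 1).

G_0 = 9. HB_2(9) = 2^(2 + 1) + 1. Bump = 82. G_1 = 81.
G_1 = 81. HB_3(81) = 3^(3 + 1). Bump = 1024. G_2 = 1023.
G_2 = 1023. HB_4(1023) = 3·4^4 + 3·4^3 + 3·4^2 + 3·4 + 3. Bump = 9843. G_3 = 9842.
G_3 = 9842. HB_5(9842) = 3·5^5 + 3·5^3 + 3·5^2 + 3·5 + 2. Bump = 140744. G_4 = 140743.
G_4 = 140743. HB_6(140743) = 3·6^6 + 3·6^3 + 3·6^2 + 3·6 + 1. Bump = 2471827. G_5 = 2471826.
G_5 = 2471826. HB_7(2471826) = 3·7^7 + 3·7^3 + 3·7^2 + 3·7. Bump = 50333400. G_6 = 50333399.
G_6 = 50333399. HB_8(50333399) = 3·8^8 + 3·8^3 + 3·8^2 + 2·8 + 7. Bump = 1162263922. G_7 = 1162263921.

30000003326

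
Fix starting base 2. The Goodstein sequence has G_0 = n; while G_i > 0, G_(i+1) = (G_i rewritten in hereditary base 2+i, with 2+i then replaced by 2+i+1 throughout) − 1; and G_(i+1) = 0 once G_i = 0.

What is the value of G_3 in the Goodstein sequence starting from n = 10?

10 —HB2→ 2^(2 + 1) + 2 —bump→ 3^(3 + 1) + 3 = 84 —(−1)→ 83
83 —HB3→ 3^(3 + 1) + 2 —bump→ 4^(4 + 1) + 2 = 1026 —(−1)→ 1025
1025 —HB4→ 4^(4 + 1) + 1 —bump→ 5^(5 + 1) + 1 = 15626 —(−1)→ 15625
15625 —HB5→ 5^(5 + 1) —bump→ 6^(6 + 1) = 279936 —(−1)→ 279935

15625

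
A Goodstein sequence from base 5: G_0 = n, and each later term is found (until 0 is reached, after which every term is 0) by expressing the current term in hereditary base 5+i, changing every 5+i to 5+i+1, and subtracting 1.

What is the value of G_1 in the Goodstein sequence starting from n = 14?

14 —HB5→ 2·5 + 4 —bump→ 2·6 + 4 = 16 —(−1)→ 15
15 —HB6→ 2·6 + 3 —bump→ 2·7 + 3 = 17 —(−1)→ 16

15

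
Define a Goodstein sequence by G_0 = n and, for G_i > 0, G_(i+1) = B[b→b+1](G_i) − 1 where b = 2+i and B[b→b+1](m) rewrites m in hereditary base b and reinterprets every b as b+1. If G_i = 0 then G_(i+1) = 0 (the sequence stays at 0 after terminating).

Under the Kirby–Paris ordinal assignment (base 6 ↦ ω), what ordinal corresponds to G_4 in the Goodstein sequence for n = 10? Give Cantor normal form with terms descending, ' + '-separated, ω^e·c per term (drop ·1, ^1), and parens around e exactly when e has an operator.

step 0: 10 = 2^(2 + 1) + 2; sub 3 for 2: 3^(3 + 1) + 3; = 84; G_1 = 84−1 = 83
step 1: 83 = 3^(3 + 1) + 2; sub 4 for 3: 4^(4 + 1) + 2; = 1026; G_2 = 1026−1 = 1025
step 2: 1025 = 4^(4 + 1) + 1; sub 5 for 4: 5^(5 + 1) + 1; = 15626; G_3 = 15626−1 = 15625
step 3: 15625 = 5^(5 + 1); sub 6 for 5: 6^(6 + 1); = 279936; G_4 = 279936−1 = 279935

ω^ω·5 + ω^5·5 + ω^4·5 + ω^3·5 + ω^2·5 + ω·5 + 5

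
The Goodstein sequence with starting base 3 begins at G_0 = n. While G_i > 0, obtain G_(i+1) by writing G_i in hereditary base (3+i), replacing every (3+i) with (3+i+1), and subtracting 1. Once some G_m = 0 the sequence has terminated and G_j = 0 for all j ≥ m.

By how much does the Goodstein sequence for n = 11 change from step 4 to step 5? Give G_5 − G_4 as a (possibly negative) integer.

4

base 3: 11 = 3^2 + 2; at 4: 4^2 + 2 = 18; next = 17
base 4: 17 = 4^2 + 1; at 5: 5^2 + 1 = 26; next = 25
base 5: 25 = 5^2; at 6: 6^2 = 36; next = 35
base 6: 35 = 5·6 + 5; at 7: 5·7 + 5 = 40; next = 39
base 7: 39 = 5·7 + 4; at 8: 5·8 + 4 = 44; next = 43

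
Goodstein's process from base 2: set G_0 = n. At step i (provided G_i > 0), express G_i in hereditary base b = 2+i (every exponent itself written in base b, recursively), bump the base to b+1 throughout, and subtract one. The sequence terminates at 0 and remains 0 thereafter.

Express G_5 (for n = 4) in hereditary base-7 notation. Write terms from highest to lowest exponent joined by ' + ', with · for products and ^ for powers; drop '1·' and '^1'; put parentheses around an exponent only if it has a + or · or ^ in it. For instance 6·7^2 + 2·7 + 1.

2·7^2 + 7 + 4

i=0: 4 = 2^2 (b=2); 2→3: 3^3 = 27; 27−1 = 26
i=1: 26 = 2·3^2 + 2·3 + 2 (b=3); 3→4: 2·4^2 + 2·4 + 2 = 42; 42−1 = 41
i=2: 41 = 2·4^2 + 2·4 + 1 (b=4); 4→5: 2·5^2 + 2·5 + 1 = 61; 61−1 = 60
i=3: 60 = 2·5^2 + 2·5 (b=5); 5→6: 2·6^2 + 2·6 = 84; 84−1 = 83
i=4: 83 = 2·6^2 + 6 + 5 (b=6); 6→7: 2·7^2 + 7 + 5 = 110; 110−1 = 109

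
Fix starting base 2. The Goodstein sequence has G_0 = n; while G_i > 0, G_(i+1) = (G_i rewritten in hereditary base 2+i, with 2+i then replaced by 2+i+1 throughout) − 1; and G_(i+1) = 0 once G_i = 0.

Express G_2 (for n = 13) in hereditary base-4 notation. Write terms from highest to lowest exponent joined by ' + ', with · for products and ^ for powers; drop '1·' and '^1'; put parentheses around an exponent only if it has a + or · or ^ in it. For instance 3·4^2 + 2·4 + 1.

4^(4 + 1) + 3·4^3 + 3·4^2 + 3·4 + 3

(0) 13|_2 = 2^(2 + 1) + 2^2 + 1 ↦ 3^(3 + 1) + 3^3 + 1|_3 = 109 ⇒ 108
(1) 108|_3 = 3^(3 + 1) + 3^3 ↦ 4^(4 + 1) + 4^4|_4 = 1280 ⇒ 1279
(2) 1279|_4 = 4^(4 + 1) + 3·4^3 + 3·4^2 + 3·4 + 3 ↦ 5^(5 + 1) + 3·5^3 + 3·5^2 + 3·5 + 3|_5 = 16093 ⇒ 16092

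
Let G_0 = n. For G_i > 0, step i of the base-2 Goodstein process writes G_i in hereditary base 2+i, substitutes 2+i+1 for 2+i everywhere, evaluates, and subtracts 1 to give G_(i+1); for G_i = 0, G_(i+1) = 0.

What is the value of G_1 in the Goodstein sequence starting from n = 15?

111

step 0: 15 = 2^(2 + 1) + 2^2 + 2 + 1; sub 3 for 2: 3^(3 + 1) + 3^3 + 3 + 1; = 112; G_1 = 112−1 = 111
step 1: 111 = 3^(3 + 1) + 3^3 + 3; sub 4 for 3: 4^(4 + 1) + 4^4 + 4; = 1284; G_2 = 1284−1 = 1283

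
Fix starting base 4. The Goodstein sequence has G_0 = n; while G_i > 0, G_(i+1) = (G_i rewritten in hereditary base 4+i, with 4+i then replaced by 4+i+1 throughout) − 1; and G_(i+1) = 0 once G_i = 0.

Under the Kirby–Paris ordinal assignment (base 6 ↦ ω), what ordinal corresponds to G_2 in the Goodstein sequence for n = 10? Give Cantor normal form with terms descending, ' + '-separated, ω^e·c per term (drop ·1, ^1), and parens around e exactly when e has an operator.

(0) 10|_4 = 2·4 + 2 ↦ 2·5 + 2|_5 = 12 ⇒ 11
(1) 11|_5 = 2·5 + 1 ↦ 2·6 + 1|_6 = 13 ⇒ 12
(2) 12|_6 = 2·6 ↦ 2·7|_7 = 14 ⇒ 13

ω·2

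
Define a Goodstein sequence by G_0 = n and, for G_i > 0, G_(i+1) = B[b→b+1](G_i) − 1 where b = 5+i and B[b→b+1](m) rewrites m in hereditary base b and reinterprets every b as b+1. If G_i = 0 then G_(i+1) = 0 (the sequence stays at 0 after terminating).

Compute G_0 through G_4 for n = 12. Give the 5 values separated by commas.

base 5: 12 = 2·5 + 2; at 6: 2·6 + 2 = 14; next = 13
base 6: 13 = 2·6 + 1; at 7: 2·7 + 1 = 15; next = 14
base 7: 14 = 2·7; at 8: 2·8 = 16; next = 15
base 8: 15 = 8 + 7; at 9: 9 + 7 = 16; next = 15

12, 13, 14, 15, 15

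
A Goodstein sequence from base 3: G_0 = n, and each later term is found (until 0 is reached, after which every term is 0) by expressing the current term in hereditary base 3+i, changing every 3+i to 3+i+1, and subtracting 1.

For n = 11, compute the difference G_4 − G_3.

G_0=11  [base 3] 3^2 + 2  →[3↦4]→  4^2 + 2 = 18  −1 ⇒ G_1=17
G_1=17  [base 4] 4^2 + 1  →[4↦5]→  5^2 + 1 = 26  −1 ⇒ G_2=25
G_2=25  [base 5] 5^2  →[5↦6]→  6^2 = 36  −1 ⇒ G_3=35
G_3=35  [base 6] 5·6 + 5  →[6↦7]→  5·7 + 5 = 40  −1 ⇒ G_4=39

4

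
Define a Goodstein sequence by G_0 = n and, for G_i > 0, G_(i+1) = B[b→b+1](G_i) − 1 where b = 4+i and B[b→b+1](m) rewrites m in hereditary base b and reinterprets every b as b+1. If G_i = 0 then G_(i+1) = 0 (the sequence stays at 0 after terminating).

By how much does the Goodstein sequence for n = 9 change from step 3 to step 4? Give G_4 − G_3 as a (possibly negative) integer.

step 0: 9 = 2·4 + 1; sub 5 for 4: 2·5 + 1; = 11; G_1 = 11−1 = 10
step 1: 10 = 2·5; sub 6 for 5: 2·6; = 12; G_2 = 12−1 = 11
step 2: 11 = 6 + 5; sub 7 for 6: 7 + 5; = 12; G_3 = 12−1 = 11
step 3: 11 = 7 + 4; sub 8 for 7: 8 + 4; = 12; G_4 = 12−1 = 11

0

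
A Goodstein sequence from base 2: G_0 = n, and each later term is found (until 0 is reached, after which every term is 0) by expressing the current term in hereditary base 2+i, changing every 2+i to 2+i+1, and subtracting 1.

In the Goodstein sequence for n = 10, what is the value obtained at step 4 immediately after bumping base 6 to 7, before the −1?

4215755

[0] 10 ≡ 2^(2 + 1) + 2 (base 2). Lift 3: 84. −1: 83.
[1] 83 ≡ 3^(3 + 1) + 2 (base 3). Lift 4: 1026. −1: 1025.
[2] 1025 ≡ 4^(4 + 1) + 1 (base 4). Lift 5: 15626. −1: 15625.
[3] 15625 ≡ 5^(5 + 1) (base 5). Lift 6: 279936. −1: 279935.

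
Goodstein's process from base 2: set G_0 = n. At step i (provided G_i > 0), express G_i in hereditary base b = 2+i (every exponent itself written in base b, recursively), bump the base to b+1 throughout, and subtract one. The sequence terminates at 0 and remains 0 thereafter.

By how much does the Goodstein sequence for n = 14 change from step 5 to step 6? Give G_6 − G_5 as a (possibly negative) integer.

step 0: 14 = 2^(2 + 1) + 2^2 + 2; sub 3 for 2: 3^(3 + 1) + 3^3 + 3; = 111; G_1 = 111−1 = 110
step 1: 110 = 3^(3 + 1) + 3^3 + 2; sub 4 for 3: 4^(4 + 1) + 4^4 + 2; = 1282; G_2 = 1282−1 = 1281
step 2: 1281 = 4^(4 + 1) + 4^4 + 1; sub 5 for 4: 5^(5 + 1) + 5^5 + 1; = 18751; G_3 = 18751−1 = 18750
step 3: 18750 = 5^(5 + 1) + 5^5; sub 6 for 5: 6^(6 + 1) + 6^6; = 326592; G_4 = 326592−1 = 326591
step 4: 326591 = 6^(6 + 1) + 5·6^5 + 5·6^4 + 5·6^3 + 5·6^2 + 5·6 + 5; sub 7 for 6: 7^(7 + 1) + 5·7^5 + 5·7^4 + 5·7^3 + 5·7^2 + 5·7 + 5; = 5862841; G_5 = 5862841−1 = 5862840
step 5: 5862840 = 7^(7 + 1) + 5·7^5 + 5·7^4 + 5·7^3 + 5·7^2 + 5·7 + 4; sub 8 for 7: 8^(8 + 1) + 5·8^5 + 5·8^4 + 5·8^3 + 5·8^2 + 5·8 + 4; = 134404972; G_6 = 134404972−1 = 134404971

128542131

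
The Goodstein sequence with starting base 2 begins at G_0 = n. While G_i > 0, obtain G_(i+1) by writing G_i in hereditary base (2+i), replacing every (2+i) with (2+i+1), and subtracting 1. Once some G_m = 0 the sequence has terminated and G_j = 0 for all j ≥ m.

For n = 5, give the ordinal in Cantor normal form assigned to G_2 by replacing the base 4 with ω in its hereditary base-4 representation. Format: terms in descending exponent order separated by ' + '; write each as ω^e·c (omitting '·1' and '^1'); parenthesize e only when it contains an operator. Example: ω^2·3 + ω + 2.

ω^3·3 + ω^2·3 + ω·3 + 3

G_0=5  [base 2] 2^2 + 1  →[2↦3]→  3^3 + 1 = 28  −1 ⇒ G_1=27
G_1=27  [base 3] 3^3  →[3↦4]→  4^4 = 256  −1 ⇒ G_2=255
G_2=255  [base 4] 3·4^3 + 3·4^2 + 3·4 + 3  →[4↦5]→  3·5^3 + 3·5^2 + 3·5 + 3 = 468  −1 ⇒ G_3=467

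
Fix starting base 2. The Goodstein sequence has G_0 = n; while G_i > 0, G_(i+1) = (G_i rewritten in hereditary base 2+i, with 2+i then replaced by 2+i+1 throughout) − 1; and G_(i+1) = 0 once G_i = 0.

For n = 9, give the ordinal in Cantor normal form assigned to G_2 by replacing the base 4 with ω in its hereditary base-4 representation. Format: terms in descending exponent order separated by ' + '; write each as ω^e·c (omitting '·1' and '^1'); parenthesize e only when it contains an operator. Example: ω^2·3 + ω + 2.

ω^ω·3 + ω^3·3 + ω^2·3 + ω·3 + 3

i=0: 9 = 2^(2 + 1) + 1 (b=2); 2→3: 3^(3 + 1) + 1 = 82; 82−1 = 81
i=1: 81 = 3^(3 + 1) (b=3); 3→4: 4^(4 + 1) = 1024; 1024−1 = 1023
i=2: 1023 = 3·4^4 + 3·4^3 + 3·4^2 + 3·4 + 3 (b=4); 4→5: 3·5^5 + 3·5^3 + 3·5^2 + 3·5 + 3 = 9843; 9843−1 = 9842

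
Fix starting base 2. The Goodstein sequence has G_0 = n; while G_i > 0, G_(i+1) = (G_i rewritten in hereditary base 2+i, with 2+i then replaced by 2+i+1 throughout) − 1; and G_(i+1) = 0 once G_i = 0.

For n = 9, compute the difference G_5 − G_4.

G_0 = 9. HB_2(9) = 2^(2 + 1) + 1. Bump = 82. G_1 = 81.
G_1 = 81. HB_3(81) = 3^(3 + 1). Bump = 1024. G_2 = 1023.
G_2 = 1023. HB_4(1023) = 3·4^4 + 3·4^3 + 3·4^2 + 3·4 + 3. Bump = 9843. G_3 = 9842.
G_3 = 9842. HB_5(9842) = 3·5^5 + 3·5^3 + 3·5^2 + 3·5 + 2. Bump = 140744. G_4 = 140743.
G_4 = 140743. HB_6(140743) = 3·6^6 + 3·6^3 + 3·6^2 + 3·6 + 1. Bump = 2471827. G_5 = 2471826.

2331083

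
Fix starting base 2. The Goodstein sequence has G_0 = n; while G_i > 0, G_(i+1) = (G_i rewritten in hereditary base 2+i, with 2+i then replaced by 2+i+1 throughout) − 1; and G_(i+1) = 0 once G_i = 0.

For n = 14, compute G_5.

[0] 14 ≡ 2^(2 + 1) + 2^2 + 2 (base 2). Lift 3: 111. −1: 110.
[1] 110 ≡ 3^(3 + 1) + 3^3 + 2 (base 3). Lift 4: 1282. −1: 1281.
[2] 1281 ≡ 4^(4 + 1) + 4^4 + 1 (base 4). Lift 5: 18751. −1: 18750.
[3] 18750 ≡ 5^(5 + 1) + 5^5 (base 5). Lift 6: 326592. −1: 326591.
[4] 326591 ≡ 6^(6 + 1) + 5·6^5 + 5·6^4 + 5·6^3 + 5·6^2 + 5·6 + 5 (base 6). Lift 7: 5862841. −1: 5862840.
[5] 5862840 ≡ 7^(7 + 1) + 5·7^5 + 5·7^4 + 5·7^3 + 5·7^2 + 5·7 + 4 (base 7). Lift 8: 134404972. −1: 134404971.

5862840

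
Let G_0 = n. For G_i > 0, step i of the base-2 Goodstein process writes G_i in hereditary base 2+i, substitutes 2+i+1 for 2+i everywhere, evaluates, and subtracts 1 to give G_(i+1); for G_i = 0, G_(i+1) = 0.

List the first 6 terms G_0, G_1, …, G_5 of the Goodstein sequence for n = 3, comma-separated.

3, 3, 3, 2, 1, 0

base 2: 3 = 2 + 1; at 3: 3 + 1 = 4; next = 3
base 3: 3 = 3; at 4: 4 = 4; next = 3
base 4: 3 = 3; at 5: 3 = 3; next = 2
base 5: 2 = 2; at 6: 2 = 2; next = 1
base 6: 1 = 1; at 7: 1 = 1; next = 0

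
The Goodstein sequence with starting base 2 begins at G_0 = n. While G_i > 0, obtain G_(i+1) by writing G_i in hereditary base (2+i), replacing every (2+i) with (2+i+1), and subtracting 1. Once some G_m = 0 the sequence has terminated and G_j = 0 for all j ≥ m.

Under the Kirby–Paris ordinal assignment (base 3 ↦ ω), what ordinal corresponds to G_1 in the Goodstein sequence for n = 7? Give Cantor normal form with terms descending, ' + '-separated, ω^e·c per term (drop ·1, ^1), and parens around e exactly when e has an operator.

(0) 7|_2 = 2^2 + 2 + 1 ↦ 3^3 + 3 + 1|_3 = 31 ⇒ 30
(1) 30|_3 = 3^3 + 3 ↦ 4^4 + 4|_4 = 260 ⇒ 259

ω^ω + ω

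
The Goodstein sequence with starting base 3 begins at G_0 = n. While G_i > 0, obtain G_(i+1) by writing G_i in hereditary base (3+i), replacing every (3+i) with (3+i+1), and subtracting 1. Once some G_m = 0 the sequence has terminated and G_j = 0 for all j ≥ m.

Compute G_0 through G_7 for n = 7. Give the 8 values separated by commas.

7, 8, 9, 9, 9, 9, 9, 9

step 0: 7 = 2·3 + 1; sub 4 for 3: 2·4 + 1; = 9; G_1 = 9−1 = 8
step 1: 8 = 2·4; sub 5 for 4: 2·5; = 10; G_2 = 10−1 = 9
step 2: 9 = 5 + 4; sub 6 for 5: 6 + 4; = 10; G_3 = 10−1 = 9
step 3: 9 = 6 + 3; sub 7 for 6: 7 + 3; = 10; G_4 = 10−1 = 9
step 4: 9 = 7 + 2; sub 8 for 7: 8 + 2; = 10; G_5 = 10−1 = 9
step 5: 9 = 8 + 1; sub 9 for 8: 9 + 1; = 10; G_6 = 10−1 = 9
step 6: 9 = 9; sub 10 for 9: 10; = 10; G_7 = 10−1 = 9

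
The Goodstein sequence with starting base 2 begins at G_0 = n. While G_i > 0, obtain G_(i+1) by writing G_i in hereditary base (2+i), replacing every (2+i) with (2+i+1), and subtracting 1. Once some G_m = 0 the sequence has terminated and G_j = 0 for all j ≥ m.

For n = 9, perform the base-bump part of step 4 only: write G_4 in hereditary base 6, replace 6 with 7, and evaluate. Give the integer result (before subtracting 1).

2471827

G_0 = 9. HB_2(9) = 2^(2 + 1) + 1. Bump = 82. G_1 = 81.
G_1 = 81. HB_3(81) = 3^(3 + 1). Bump = 1024. G_2 = 1023.
G_2 = 1023. HB_4(1023) = 3·4^4 + 3·4^3 + 3·4^2 + 3·4 + 3. Bump = 9843. G_3 = 9842.
G_3 = 9842. HB_5(9842) = 3·5^5 + 3·5^3 + 3·5^2 + 3·5 + 2. Bump = 140744. G_4 = 140743.
G_4 = 140743. HB_6(140743) = 3·6^6 + 3·6^3 + 3·6^2 + 3·6 + 1. Bump = 2471827. G_5 = 2471826.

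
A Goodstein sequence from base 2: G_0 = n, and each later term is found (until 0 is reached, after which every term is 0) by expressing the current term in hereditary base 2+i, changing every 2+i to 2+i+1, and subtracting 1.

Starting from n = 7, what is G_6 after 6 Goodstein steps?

step 0: 7 = 2^2 + 2 + 1; sub 3 for 2: 3^3 + 3 + 1; = 31; G_1 = 31−1 = 30
step 1: 30 = 3^3 + 3; sub 4 for 3: 4^4 + 4; = 260; G_2 = 260−1 = 259
step 2: 259 = 4^4 + 3; sub 5 for 4: 5^5 + 3; = 3128; G_3 = 3128−1 = 3127
step 3: 3127 = 5^5 + 2; sub 6 for 5: 6^6 + 2; = 46658; G_4 = 46658−1 = 46657
step 4: 46657 = 6^6 + 1; sub 7 for 6: 7^7 + 1; = 823544; G_5 = 823544−1 = 823543
step 5: 823543 = 7^7; sub 8 for 7: 8^8; = 16777216; G_6 = 16777216−1 = 16777215
step 6: 16777215 = 7·8^7 + 7·8^6 + 7·8^5 + 7·8^4 + 7·8^3 + 7·8^2 + 7·8 + 7; sub 9 for 8: 7·9^7 + 7·9^6 + 7·9^5 + 7·9^4 + 7·9^3 + 7·9^2 + 7·9 + 7; = 37665880; G_7 = 37665880−1 = 37665879

16777215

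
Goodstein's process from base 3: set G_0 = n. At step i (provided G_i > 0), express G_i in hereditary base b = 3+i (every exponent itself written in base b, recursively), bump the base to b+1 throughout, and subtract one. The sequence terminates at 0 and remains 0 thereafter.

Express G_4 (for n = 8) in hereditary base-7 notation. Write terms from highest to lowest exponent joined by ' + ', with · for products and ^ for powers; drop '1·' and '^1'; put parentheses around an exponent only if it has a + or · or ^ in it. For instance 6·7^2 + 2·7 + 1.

7 + 4

G_0 = 8. HB_3(8) = 2·3 + 2. Bump = 10. G_1 = 9.
G_1 = 9. HB_4(9) = 2·4 + 1. Bump = 11. G_2 = 10.
G_2 = 10. HB_5(10) = 2·5. Bump = 12. G_3 = 11.
G_3 = 11. HB_6(11) = 6 + 5. Bump = 12. G_4 = 11.
G_4 = 11. HB_7(11) = 7 + 4. Bump = 12. G_5 = 11.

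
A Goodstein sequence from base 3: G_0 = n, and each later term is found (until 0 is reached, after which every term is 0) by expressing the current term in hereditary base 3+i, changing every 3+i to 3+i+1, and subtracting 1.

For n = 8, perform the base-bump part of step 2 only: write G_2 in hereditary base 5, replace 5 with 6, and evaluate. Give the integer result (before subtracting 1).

base 3: 8 = 2·3 + 2; at 4: 2·4 + 2 = 10; next = 9
base 4: 9 = 2·4 + 1; at 5: 2·5 + 1 = 11; next = 10

12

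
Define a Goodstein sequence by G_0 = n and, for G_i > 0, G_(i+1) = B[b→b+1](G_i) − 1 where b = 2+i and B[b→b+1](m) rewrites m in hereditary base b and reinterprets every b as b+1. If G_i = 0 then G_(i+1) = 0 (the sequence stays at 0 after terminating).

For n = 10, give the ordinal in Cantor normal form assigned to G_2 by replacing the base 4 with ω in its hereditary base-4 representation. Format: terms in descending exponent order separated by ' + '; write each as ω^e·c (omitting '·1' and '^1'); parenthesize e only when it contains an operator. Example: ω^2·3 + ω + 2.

G_0 = 10. HB_2(10) = 2^(2 + 1) + 2. Bump = 84. G_1 = 83.
G_1 = 83. HB_3(83) = 3^(3 + 1) + 2. Bump = 1026. G_2 = 1025.
G_2 = 1025. HB_4(1025) = 4^(4 + 1) + 1. Bump = 15626. G_3 = 15625.

ω^(ω + 1) + 1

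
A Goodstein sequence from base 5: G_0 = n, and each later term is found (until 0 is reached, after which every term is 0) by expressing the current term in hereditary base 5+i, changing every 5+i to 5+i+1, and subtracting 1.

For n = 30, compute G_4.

83

G_0=30  [base 5] 5^2 + 5  →[5↦6]→  6^2 + 6 = 42  −1 ⇒ G_1=41
G_1=41  [base 6] 6^2 + 5  →[6↦7]→  7^2 + 5 = 54  −1 ⇒ G_2=53
G_2=53  [base 7] 7^2 + 4  →[7↦8]→  8^2 + 4 = 68  −1 ⇒ G_3=67
G_3=67  [base 8] 8^2 + 3  →[8↦9]→  9^2 + 3 = 84  −1 ⇒ G_4=83
G_4=83  [base 9] 9^2 + 2  →[9↦10]→  10^2 + 2 = 102  −1 ⇒ G_5=101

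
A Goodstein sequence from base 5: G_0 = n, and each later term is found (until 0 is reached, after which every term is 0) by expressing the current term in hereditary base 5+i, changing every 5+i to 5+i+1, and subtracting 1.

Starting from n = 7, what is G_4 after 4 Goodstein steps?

G_0=7  [base 5] 5 + 2  →[5↦6]→  6 + 2 = 8  −1 ⇒ G_1=7
G_1=7  [base 6] 6 + 1  →[6↦7]→  7 + 1 = 8  −1 ⇒ G_2=7
G_2=7  [base 7] 7  →[7↦8]→  8 = 8  −1 ⇒ G_3=7
G_3=7  [base 8] 7  →[8↦9]→  7 = 7  −1 ⇒ G_4=6
G_4=6  [base 9] 6  →[9↦10]→  6 = 6  −1 ⇒ G_5=5

6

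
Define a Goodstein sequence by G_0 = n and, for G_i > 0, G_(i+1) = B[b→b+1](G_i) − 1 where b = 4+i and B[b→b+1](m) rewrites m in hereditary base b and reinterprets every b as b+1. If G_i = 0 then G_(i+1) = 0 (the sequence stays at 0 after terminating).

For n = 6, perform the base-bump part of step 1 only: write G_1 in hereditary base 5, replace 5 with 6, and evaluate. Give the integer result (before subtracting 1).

7

step 0: 6 = 4 + 2; sub 5 for 4: 5 + 2; = 7; G_1 = 7−1 = 6
step 1: 6 = 5 + 1; sub 6 for 5: 6 + 1; = 7; G_2 = 7−1 = 6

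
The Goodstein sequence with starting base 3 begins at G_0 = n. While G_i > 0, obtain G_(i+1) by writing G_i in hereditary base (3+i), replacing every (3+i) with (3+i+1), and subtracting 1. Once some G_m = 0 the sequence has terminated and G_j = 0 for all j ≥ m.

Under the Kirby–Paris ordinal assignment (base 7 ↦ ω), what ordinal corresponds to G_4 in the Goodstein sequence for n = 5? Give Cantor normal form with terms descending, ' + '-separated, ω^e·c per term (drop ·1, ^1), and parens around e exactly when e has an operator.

G_0 = 5. HB_3(5) = 3 + 2. Bump = 6. G_1 = 5.
G_1 = 5. HB_4(5) = 4 + 1. Bump = 6. G_2 = 5.
G_2 = 5. HB_5(5) = 5. Bump = 6. G_3 = 5.
G_3 = 5. HB_6(5) = 5. Bump = 5. G_4 = 4.

4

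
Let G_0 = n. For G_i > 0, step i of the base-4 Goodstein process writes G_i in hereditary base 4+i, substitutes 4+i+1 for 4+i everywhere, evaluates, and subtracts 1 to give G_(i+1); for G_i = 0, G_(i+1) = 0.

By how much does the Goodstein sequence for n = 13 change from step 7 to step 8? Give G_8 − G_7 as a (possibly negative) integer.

G_0 = 13. HB_4(13) = 3·4 + 1. Bump = 16. G_1 = 15.
G_1 = 15. HB_5(15) = 3·5. Bump = 18. G_2 = 17.
G_2 = 17. HB_6(17) = 2·6 + 5. Bump = 19. G_3 = 18.
G_3 = 18. HB_7(18) = 2·7 + 4. Bump = 20. G_4 = 19.
G_4 = 19. HB_8(19) = 2·8 + 3. Bump = 21. G_5 = 20.
G_5 = 20. HB_9(20) = 2·9 + 2. Bump = 22. G_6 = 21.
G_6 = 21. HB_10(21) = 2·10 + 1. Bump = 23. G_7 = 22.
G_7 = 22. HB_11(22) = 2·11. Bump = 24. G_8 = 23.

1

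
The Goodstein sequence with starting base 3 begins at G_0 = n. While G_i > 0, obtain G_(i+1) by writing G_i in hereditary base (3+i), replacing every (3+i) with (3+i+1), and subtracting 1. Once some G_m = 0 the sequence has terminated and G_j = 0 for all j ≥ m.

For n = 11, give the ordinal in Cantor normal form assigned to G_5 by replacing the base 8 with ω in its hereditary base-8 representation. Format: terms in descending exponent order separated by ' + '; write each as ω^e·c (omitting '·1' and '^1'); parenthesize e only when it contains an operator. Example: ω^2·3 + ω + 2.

base 3: 11 = 3^2 + 2; at 4: 4^2 + 2 = 18; next = 17
base 4: 17 = 4^2 + 1; at 5: 5^2 + 1 = 26; next = 25
base 5: 25 = 5^2; at 6: 6^2 = 36; next = 35
base 6: 35 = 5·6 + 5; at 7: 5·7 + 5 = 40; next = 39
base 7: 39 = 5·7 + 4; at 8: 5·8 + 4 = 44; next = 43

ω·5 + 3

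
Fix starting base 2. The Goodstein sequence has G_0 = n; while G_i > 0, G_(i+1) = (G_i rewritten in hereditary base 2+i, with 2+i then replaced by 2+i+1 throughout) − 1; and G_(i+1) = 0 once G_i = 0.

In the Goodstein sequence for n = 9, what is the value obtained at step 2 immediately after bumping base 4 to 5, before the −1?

9843

[0] 9 ≡ 2^(2 + 1) + 1 (base 2). Lift 3: 82. −1: 81.
[1] 81 ≡ 3^(3 + 1) (base 3). Lift 4: 1024. −1: 1023.
[2] 1023 ≡ 3·4^4 + 3·4^3 + 3·4^2 + 3·4 + 3 (base 4). Lift 5: 9843. −1: 9842.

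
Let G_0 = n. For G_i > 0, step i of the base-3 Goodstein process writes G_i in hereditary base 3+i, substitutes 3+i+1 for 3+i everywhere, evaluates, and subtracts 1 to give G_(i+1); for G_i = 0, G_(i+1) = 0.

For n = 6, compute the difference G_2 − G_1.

0

G_0=6  [base 3] 2·3  →[3↦4]→  2·4 = 8  −1 ⇒ G_1=7
G_1=7  [base 4] 4 + 3  →[4↦5]→  5 + 3 = 8  −1 ⇒ G_2=7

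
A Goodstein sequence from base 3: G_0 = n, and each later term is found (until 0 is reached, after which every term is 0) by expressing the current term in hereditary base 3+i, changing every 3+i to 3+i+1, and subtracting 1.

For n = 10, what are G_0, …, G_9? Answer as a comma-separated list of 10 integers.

10, 16, 24, 27, 30, 33, 36, 39, 41, 43

[0] 10 ≡ 3^2 + 1 (base 3). Lift 4: 17. −1: 16.
[1] 16 ≡ 4^2 (base 4). Lift 5: 25. −1: 24.
[2] 24 ≡ 4·5 + 4 (base 5). Lift 6: 28. −1: 27.
[3] 27 ≡ 4·6 + 3 (base 6). Lift 7: 31. −1: 30.
[4] 30 ≡ 4·7 + 2 (base 7). Lift 8: 34. −1: 33.
[5] 33 ≡ 4·8 + 1 (base 8). Lift 9: 37. −1: 36.
[6] 36 ≡ 4·9 (base 9). Lift 10: 40. −1: 39.
[7] 39 ≡ 3·10 + 9 (base 10). Lift 11: 42. −1: 41.
[8] 41 ≡ 3·11 + 8 (base 11). Lift 12: 44. −1: 43.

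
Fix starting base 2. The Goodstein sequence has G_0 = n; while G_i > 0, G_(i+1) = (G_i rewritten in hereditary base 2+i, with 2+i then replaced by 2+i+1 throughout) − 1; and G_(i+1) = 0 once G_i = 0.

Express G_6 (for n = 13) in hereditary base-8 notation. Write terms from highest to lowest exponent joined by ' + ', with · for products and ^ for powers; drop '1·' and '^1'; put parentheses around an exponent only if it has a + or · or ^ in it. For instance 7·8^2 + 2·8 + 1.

8^(8 + 1) + 3·8^3 + 3·8^2 + 2·8 + 7

[0] 13 ≡ 2^(2 + 1) + 2^2 + 1 (base 2). Lift 3: 109. −1: 108.
[1] 108 ≡ 3^(3 + 1) + 3^3 (base 3). Lift 4: 1280. −1: 1279.
[2] 1279 ≡ 4^(4 + 1) + 3·4^3 + 3·4^2 + 3·4 + 3 (base 4). Lift 5: 16093. −1: 16092.
[3] 16092 ≡ 5^(5 + 1) + 3·5^3 + 3·5^2 + 3·5 + 2 (base 5). Lift 6: 280712. −1: 280711.
[4] 280711 ≡ 6^(6 + 1) + 3·6^3 + 3·6^2 + 3·6 + 1 (base 6). Lift 7: 5765999. −1: 5765998.
[5] 5765998 ≡ 7^(7 + 1) + 3·7^3 + 3·7^2 + 3·7 (base 7). Lift 8: 134219480. −1: 134219479.
[6] 134219479 ≡ 8^(8 + 1) + 3·8^3 + 3·8^2 + 2·8 + 7 (base 8). Lift 9: 3486786856. −1: 3486786855.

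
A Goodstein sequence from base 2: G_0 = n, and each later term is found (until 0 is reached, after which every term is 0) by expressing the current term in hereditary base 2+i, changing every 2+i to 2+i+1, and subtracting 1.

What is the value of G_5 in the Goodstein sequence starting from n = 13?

5765998

13 —HB2→ 2^(2 + 1) + 2^2 + 1 —bump→ 3^(3 + 1) + 3^3 + 1 = 109 —(−1)→ 108
108 —HB3→ 3^(3 + 1) + 3^3 —bump→ 4^(4 + 1) + 4^4 = 1280 —(−1)→ 1279
1279 —HB4→ 4^(4 + 1) + 3·4^3 + 3·4^2 + 3·4 + 3 —bump→ 5^(5 + 1) + 3·5^3 + 3·5^2 + 3·5 + 3 = 16093 —(−1)→ 16092
16092 —HB5→ 5^(5 + 1) + 3·5^3 + 3·5^2 + 3·5 + 2 —bump→ 6^(6 + 1) + 3·6^3 + 3·6^2 + 3·6 + 2 = 280712 —(−1)→ 280711
280711 —HB6→ 6^(6 + 1) + 3·6^3 + 3·6^2 + 3·6 + 1 —bump→ 7^(7 + 1) + 3·7^3 + 3·7^2 + 3·7 + 1 = 5765999 —(−1)→ 5765998
5765998 —HB7→ 7^(7 + 1) + 3·7^3 + 3·7^2 + 3·7 —bump→ 8^(8 + 1) + 3·8^3 + 3·8^2 + 3·8 = 134219480 —(−1)→ 134219479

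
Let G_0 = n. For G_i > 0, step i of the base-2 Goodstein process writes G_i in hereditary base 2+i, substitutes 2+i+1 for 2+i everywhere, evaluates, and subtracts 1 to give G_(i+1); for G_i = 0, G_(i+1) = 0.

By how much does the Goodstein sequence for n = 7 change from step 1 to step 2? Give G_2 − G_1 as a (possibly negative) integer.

G_0=7  [base 2] 2^2 + 2 + 1  →[2↦3]→  3^3 + 3 + 1 = 31  −1 ⇒ G_1=30
G_1=30  [base 3] 3^3 + 3  →[3↦4]→  4^4 + 4 = 260  −1 ⇒ G_2=259

229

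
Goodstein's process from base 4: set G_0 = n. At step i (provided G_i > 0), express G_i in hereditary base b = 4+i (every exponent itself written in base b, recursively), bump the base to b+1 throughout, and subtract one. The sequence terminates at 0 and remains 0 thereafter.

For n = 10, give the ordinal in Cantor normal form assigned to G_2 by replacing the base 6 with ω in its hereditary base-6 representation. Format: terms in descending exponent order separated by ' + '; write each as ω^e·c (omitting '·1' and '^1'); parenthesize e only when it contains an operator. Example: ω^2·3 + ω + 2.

ω·2

G_0 = 10. HB_4(10) = 2·4 + 2. Bump = 12. G_1 = 11.
G_1 = 11. HB_5(11) = 2·5 + 1. Bump = 13. G_2 = 12.
G_2 = 12. HB_6(12) = 2·6. Bump = 14. G_3 = 13.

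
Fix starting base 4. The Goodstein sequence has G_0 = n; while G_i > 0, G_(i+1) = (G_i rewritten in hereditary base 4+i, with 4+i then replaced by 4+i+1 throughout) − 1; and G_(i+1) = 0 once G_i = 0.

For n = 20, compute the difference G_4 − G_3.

14

G_0 = 20. HB_4(20) = 4^2 + 4. Bump = 30. G_1 = 29.
G_1 = 29. HB_5(29) = 5^2 + 4. Bump = 40. G_2 = 39.
G_2 = 39. HB_6(39) = 6^2 + 3. Bump = 52. G_3 = 51.
G_3 = 51. HB_7(51) = 7^2 + 2. Bump = 66. G_4 = 65.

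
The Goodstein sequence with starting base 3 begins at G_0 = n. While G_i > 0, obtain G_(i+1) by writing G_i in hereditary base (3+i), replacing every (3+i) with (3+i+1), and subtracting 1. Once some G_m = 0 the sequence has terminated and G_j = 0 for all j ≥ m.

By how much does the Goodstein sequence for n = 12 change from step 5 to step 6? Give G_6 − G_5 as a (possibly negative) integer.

[0] 12 ≡ 3^2 + 3 (base 3). Lift 4: 20. −1: 19.
[1] 19 ≡ 4^2 + 3 (base 4). Lift 5: 28. −1: 27.
[2] 27 ≡ 5^2 + 2 (base 5). Lift 6: 38. −1: 37.
[3] 37 ≡ 6^2 + 1 (base 6). Lift 7: 50. −1: 49.
[4] 49 ≡ 7^2 (base 7). Lift 8: 64. −1: 63.
[5] 63 ≡ 7·8 + 7 (base 8). Lift 9: 70. −1: 69.

6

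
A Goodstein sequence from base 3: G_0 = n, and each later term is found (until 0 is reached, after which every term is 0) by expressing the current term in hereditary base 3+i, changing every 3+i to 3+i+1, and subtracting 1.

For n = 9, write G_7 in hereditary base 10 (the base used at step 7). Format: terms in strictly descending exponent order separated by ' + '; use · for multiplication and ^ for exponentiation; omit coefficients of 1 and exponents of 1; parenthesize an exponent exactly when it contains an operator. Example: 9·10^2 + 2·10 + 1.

2·10 + 5

base 3: 9 = 3^2; at 4: 4^2 = 16; next = 15
base 4: 15 = 3·4 + 3; at 5: 3·5 + 3 = 18; next = 17
base 5: 17 = 3·5 + 2; at 6: 3·6 + 2 = 20; next = 19
base 6: 19 = 3·6 + 1; at 7: 3·7 + 1 = 22; next = 21
base 7: 21 = 3·7; at 8: 3·8 = 24; next = 23
base 8: 23 = 2·8 + 7; at 9: 2·9 + 7 = 25; next = 24
base 9: 24 = 2·9 + 6; at 10: 2·10 + 6 = 26; next = 25
base 10: 25 = 2·10 + 5; at 11: 2·11 + 5 = 27; next = 26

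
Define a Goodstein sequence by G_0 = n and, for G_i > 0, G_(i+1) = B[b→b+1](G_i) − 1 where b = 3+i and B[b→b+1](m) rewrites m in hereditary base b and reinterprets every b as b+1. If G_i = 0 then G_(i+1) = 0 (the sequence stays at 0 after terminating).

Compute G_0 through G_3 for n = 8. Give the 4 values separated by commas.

8, 9, 10, 11

i=0: 8 = 2·3 + 2 (b=3); 3→4: 2·4 + 2 = 10; 10−1 = 9
i=1: 9 = 2·4 + 1 (b=4); 4→5: 2·5 + 1 = 11; 11−1 = 10
i=2: 10 = 2·5 (b=5); 5→6: 2·6 = 12; 12−1 = 11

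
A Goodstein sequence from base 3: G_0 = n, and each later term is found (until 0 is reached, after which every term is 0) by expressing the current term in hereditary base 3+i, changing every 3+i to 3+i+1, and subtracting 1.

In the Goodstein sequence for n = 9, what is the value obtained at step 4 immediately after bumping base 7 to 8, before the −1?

base 3: 9 = 3^2; at 4: 4^2 = 16; next = 15
base 4: 15 = 3·4 + 3; at 5: 3·5 + 3 = 18; next = 17
base 5: 17 = 3·5 + 2; at 6: 3·6 + 2 = 20; next = 19
base 6: 19 = 3·6 + 1; at 7: 3·7 + 1 = 22; next = 21
base 7: 21 = 3·7; at 8: 3·8 = 24; next = 23

24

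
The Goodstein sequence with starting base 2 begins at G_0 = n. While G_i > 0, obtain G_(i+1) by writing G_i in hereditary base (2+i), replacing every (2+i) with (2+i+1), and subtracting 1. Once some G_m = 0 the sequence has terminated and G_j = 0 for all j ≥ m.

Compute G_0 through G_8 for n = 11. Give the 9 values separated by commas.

11, 84, 1027, 15627, 279937, 5764801, 134217727, 2749609302, 70077777775

(0) 11|_2 = 2^(2 + 1) + 2 + 1 ↦ 3^(3 + 1) + 3 + 1|_3 = 85 ⇒ 84
(1) 84|_3 = 3^(3 + 1) + 3 ↦ 4^(4 + 1) + 4|_4 = 1028 ⇒ 1027
(2) 1027|_4 = 4^(4 + 1) + 3 ↦ 5^(5 + 1) + 3|_5 = 15628 ⇒ 15627
(3) 15627|_5 = 5^(5 + 1) + 2 ↦ 6^(6 + 1) + 2|_6 = 279938 ⇒ 279937
(4) 279937|_6 = 6^(6 + 1) + 1 ↦ 7^(7 + 1) + 1|_7 = 5764802 ⇒ 5764801
(5) 5764801|_7 = 7^(7 + 1) ↦ 8^(8 + 1)|_8 = 134217728 ⇒ 134217727
(6) 134217727|_8 = 7·8^8 + 7·8^7 + 7·8^6 + 7·8^5 + 7·8^4 + 7·8^3 + 7·8^2 + 7·8 + 7 ↦ 7·9^9 + 7·9^7 + 7·9^6 + 7·9^5 + 7·9^4 + 7·9^3 + 7·9^2 + 7·9 + 7|_9 = 2749609303 ⇒ 2749609302
(7) 2749609302|_9 = 7·9^9 + 7·9^7 + 7·9^6 + 7·9^5 + 7·9^4 + 7·9^3 + 7·9^2 + 7·9 + 6 ↦ 7·10^10 + 7·10^7 + 7·10^6 + 7·10^5 + 7·10^4 + 7·10^3 + 7·10^2 + 7·10 + 6|_10 = 70077777776 ⇒ 70077777775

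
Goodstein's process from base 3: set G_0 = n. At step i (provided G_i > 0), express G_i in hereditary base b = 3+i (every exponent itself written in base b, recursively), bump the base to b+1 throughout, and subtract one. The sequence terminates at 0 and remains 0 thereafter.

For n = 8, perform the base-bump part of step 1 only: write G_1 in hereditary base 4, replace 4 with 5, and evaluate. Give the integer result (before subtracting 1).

11

[0] 8 ≡ 2·3 + 2 (base 3). Lift 4: 10. −1: 9.
[1] 9 ≡ 2·4 + 1 (base 4). Lift 5: 11. −1: 10.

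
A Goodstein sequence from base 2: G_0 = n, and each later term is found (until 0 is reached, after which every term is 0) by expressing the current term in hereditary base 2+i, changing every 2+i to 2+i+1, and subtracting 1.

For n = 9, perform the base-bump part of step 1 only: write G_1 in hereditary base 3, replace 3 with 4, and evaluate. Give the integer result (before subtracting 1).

1024

G_0=9  [base 2] 2^(2 + 1) + 1  →[2↦3]→  3^(3 + 1) + 1 = 82  −1 ⇒ G_1=81
G_1=81  [base 3] 3^(3 + 1)  →[3↦4]→  4^(4 + 1) = 1024  −1 ⇒ G_2=1023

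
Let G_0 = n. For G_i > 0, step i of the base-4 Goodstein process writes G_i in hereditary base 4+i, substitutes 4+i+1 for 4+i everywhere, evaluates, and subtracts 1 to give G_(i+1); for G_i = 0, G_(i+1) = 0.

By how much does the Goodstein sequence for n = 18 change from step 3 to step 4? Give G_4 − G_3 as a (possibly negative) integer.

5

step 0: 18 = 4^2 + 2; sub 5 for 4: 5^2 + 2; = 27; G_1 = 27−1 = 26
step 1: 26 = 5^2 + 1; sub 6 for 5: 6^2 + 1; = 37; G_2 = 37−1 = 36
step 2: 36 = 6^2; sub 7 for 6: 7^2; = 49; G_3 = 49−1 = 48
step 3: 48 = 6·7 + 6; sub 8 for 7: 6·8 + 6; = 54; G_4 = 54−1 = 53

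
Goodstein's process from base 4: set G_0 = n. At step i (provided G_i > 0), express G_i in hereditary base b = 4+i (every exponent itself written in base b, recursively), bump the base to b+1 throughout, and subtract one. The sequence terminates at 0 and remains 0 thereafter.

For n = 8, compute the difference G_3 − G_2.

0

i=0: 8 = 2·4 (b=4); 4→5: 2·5 = 10; 10−1 = 9
i=1: 9 = 5 + 4 (b=5); 5→6: 6 + 4 = 10; 10−1 = 9
i=2: 9 = 6 + 3 (b=6); 6→7: 7 + 3 = 10; 10−1 = 9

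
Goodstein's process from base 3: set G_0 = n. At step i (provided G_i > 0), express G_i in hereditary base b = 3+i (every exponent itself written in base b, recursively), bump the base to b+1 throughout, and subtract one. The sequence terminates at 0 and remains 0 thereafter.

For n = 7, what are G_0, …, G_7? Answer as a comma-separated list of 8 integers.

G_0=7  [base 3] 2·3 + 1  →[3↦4]→  2·4 + 1 = 9  −1 ⇒ G_1=8
G_1=8  [base 4] 2·4  →[4↦5]→  2·5 = 10  −1 ⇒ G_2=9
G_2=9  [base 5] 5 + 4  →[5↦6]→  6 + 4 = 10  −1 ⇒ G_3=9
G_3=9  [base 6] 6 + 3  →[6↦7]→  7 + 3 = 10  −1 ⇒ G_4=9
G_4=9  [base 7] 7 + 2  →[7↦8]→  8 + 2 = 10  −1 ⇒ G_5=9
G_5=9  [base 8] 8 + 1  →[8↦9]→  9 + 1 = 10  −1 ⇒ G_6=9
G_6=9  [base 9] 9  →[9↦10]→  10 = 10  −1 ⇒ G_7=9

7, 8, 9, 9, 9, 9, 9, 9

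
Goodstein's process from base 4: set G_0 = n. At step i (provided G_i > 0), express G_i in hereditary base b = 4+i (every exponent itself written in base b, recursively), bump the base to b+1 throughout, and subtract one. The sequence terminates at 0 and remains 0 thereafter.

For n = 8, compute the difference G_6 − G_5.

step 0: 8 = 2·4; sub 5 for 4: 2·5; = 10; G_1 = 10−1 = 9
step 1: 9 = 5 + 4; sub 6 for 5: 6 + 4; = 10; G_2 = 10−1 = 9
step 2: 9 = 6 + 3; sub 7 for 6: 7 + 3; = 10; G_3 = 10−1 = 9
step 3: 9 = 7 + 2; sub 8 for 7: 8 + 2; = 10; G_4 = 10−1 = 9
step 4: 9 = 8 + 1; sub 9 for 8: 9 + 1; = 10; G_5 = 10−1 = 9
step 5: 9 = 9; sub 10 for 9: 10; = 10; G_6 = 10−1 = 9

0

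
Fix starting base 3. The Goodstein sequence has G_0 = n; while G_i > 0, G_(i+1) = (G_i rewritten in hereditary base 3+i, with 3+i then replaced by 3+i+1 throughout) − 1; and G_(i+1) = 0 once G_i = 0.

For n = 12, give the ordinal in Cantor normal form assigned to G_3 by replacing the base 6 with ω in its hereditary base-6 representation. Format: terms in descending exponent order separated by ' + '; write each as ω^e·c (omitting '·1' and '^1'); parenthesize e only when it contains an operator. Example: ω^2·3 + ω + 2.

ω^2 + 1

base 3: 12 = 3^2 + 3; at 4: 4^2 + 4 = 20; next = 19
base 4: 19 = 4^2 + 3; at 5: 5^2 + 3 = 28; next = 27
base 5: 27 = 5^2 + 2; at 6: 6^2 + 2 = 38; next = 37
base 6: 37 = 6^2 + 1; at 7: 7^2 + 1 = 50; next = 49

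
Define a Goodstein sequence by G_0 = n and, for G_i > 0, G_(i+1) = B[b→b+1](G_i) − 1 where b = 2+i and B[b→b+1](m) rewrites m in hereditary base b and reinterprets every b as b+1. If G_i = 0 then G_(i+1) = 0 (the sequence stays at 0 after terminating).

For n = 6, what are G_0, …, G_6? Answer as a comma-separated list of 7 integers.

step 0: 6 = 2^2 + 2; sub 3 for 2: 3^3 + 3; = 30; G_1 = 30−1 = 29
step 1: 29 = 3^3 + 2; sub 4 for 3: 4^4 + 2; = 258; G_2 = 258−1 = 257
step 2: 257 = 4^4 + 1; sub 5 for 4: 5^5 + 1; = 3126; G_3 = 3126−1 = 3125
step 3: 3125 = 5^5; sub 6 for 5: 6^6; = 46656; G_4 = 46656−1 = 46655
step 4: 46655 = 5·6^5 + 5·6^4 + 5·6^3 + 5·6^2 + 5·6 + 5; sub 7 for 6: 5·7^5 + 5·7^4 + 5·7^3 + 5·7^2 + 5·7 + 5; = 98040; G_5 = 98040−1 = 98039
step 5: 98039 = 5·7^5 + 5·7^4 + 5·7^3 + 5·7^2 + 5·7 + 4; sub 8 for 7: 5·8^5 + 5·8^4 + 5·8^3 + 5·8^2 + 5·8 + 4; = 187244; G_6 = 187244−1 = 187243

6, 29, 257, 3125, 46655, 98039, 187243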